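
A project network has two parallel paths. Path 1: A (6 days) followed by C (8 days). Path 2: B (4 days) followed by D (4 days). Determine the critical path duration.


Path 1 = 6 + 8 = 14 days
Path 2 = 4 + 4 = 8 days
Duration = max(14, 8) = 14 days

14 days


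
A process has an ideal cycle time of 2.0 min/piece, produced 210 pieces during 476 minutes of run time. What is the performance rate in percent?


Formula: Performance = (Ideal CT * Total Count) / Run Time * 100
Ideal output time = 2.0 * 210 = 420.0 min
Performance = 420.0 / 476 * 100 = 88.2%

88.2%


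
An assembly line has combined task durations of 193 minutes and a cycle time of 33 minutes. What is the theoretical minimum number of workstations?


Formula: N_min = ceil(Sum of Task Times / Cycle Time)
N_min = ceil(193 min / 33 min) = ceil(5.8485)
N_min = 6 stations

6


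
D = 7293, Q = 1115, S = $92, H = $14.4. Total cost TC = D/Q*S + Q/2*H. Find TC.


TC = 7293/1115 * 92 + 1115/2 * 14.4

$8629.75


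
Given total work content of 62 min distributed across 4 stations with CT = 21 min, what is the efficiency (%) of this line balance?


Formula: Efficiency = Sum of Task Times / (N_stations * CT) * 100
Total station capacity = 4 stations * 21 min = 84 min
Efficiency = 62 / 84 * 100 = 73.8%

73.8%


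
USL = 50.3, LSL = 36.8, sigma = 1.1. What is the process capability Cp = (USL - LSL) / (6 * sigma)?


Cp = (50.3 - 36.8) / (6 * 1.1)

2.05


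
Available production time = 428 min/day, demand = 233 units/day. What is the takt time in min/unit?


Formula: Takt Time = Available Production Time / Customer Demand
Takt = 428 min/day / 233 units/day
Takt = 1.84 min/unit

1.84 min/unit


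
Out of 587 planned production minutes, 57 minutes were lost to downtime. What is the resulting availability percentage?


Formula: Availability = (Planned Time - Downtime) / Planned Time * 100
Uptime = 587 - 57 = 530 min
Availability = 530 / 587 * 100 = 90.3%

90.3%


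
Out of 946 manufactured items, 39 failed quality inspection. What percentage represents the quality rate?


Formula: Quality Rate = Good Pieces / Total Pieces * 100
Good pieces = 946 - 39 = 907
QR = 907 / 946 * 100 = 95.9%

95.9%


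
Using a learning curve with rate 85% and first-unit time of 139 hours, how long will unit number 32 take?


Formula: T_n = T_1 * (learning_rate)^(log2(n)) where learning_rate = rate/100
Doublings = log2(32) = 5
T_n = 139 * 0.85^5
T_n = 139 * 0.4437 = 61.7 hours

61.7 hours


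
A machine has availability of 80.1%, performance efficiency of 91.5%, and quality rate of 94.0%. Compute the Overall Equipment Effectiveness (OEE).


Formula: OEE = Availability * Performance * Quality / 10000
A * P = 80.1% * 91.5% / 100 = 73.29%
OEE = 73.29% * 94.0% / 100 = 68.9%

68.9%


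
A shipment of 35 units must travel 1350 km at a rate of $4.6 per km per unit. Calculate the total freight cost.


TC = dist * cost * units = 1350 * 4.6 * 35 = $217350.00

$217350.00


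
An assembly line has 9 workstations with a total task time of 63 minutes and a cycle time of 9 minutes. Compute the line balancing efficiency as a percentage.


Formula: Efficiency = Sum of Task Times / (N_stations * CT) * 100
Total station capacity = 9 stations * 9 min = 81 min
Efficiency = 63 / 81 * 100 = 77.8%

77.8%


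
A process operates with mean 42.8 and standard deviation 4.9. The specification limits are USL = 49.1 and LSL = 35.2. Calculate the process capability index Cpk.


Cpu = (49.1 - 42.8) / (3 * 4.9) = 0.43
Cpl = (42.8 - 35.2) / (3 * 4.9) = 0.52
Cpk = min(0.43, 0.52) = 0.43

0.43


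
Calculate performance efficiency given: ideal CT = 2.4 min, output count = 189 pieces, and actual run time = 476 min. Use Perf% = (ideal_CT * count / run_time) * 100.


Formula: Performance = (Ideal CT * Total Count) / Run Time * 100
Ideal output time = 2.4 * 189 = 453.6 min
Performance = 453.6 / 476 * 100 = 95.3%

95.3%


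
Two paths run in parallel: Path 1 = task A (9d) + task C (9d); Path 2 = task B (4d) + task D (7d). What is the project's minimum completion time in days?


Path 1 = 9 + 9 = 18 days
Path 2 = 4 + 7 = 11 days
Duration = max(18, 11) = 18 days

18 days


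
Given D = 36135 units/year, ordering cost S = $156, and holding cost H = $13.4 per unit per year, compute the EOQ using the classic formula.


Formula: EOQ = sqrt(2 * D * S / H)
Numerator: 2 * 36135 * 156 = 11274120
2DS/H = 11274120 / 13.4 = 841352.2
EOQ = sqrt(841352.2) = 917.3 units

917.3 units


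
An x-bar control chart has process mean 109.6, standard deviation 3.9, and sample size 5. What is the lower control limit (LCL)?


LCL = 109.6 - 3 * 3.9 / sqrt(5)

104.37


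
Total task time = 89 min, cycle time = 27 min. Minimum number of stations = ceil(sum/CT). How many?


Formula: N_min = ceil(Sum of Task Times / Cycle Time)
N_min = ceil(89 min / 27 min) = ceil(3.2963)
N_min = 4 stations

4


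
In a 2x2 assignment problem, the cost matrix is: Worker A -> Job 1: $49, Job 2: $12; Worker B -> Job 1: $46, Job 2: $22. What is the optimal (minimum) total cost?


Option 1: A->1 + B->2 = $49 + $22 = $71
Option 2: A->2 + B->1 = $12 + $46 = $58
Min cost = min($71, $58) = $58

$58


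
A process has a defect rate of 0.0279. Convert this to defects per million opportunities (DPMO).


DPMO = defect_rate * 1000000 = 0.0279 * 1000000

27900


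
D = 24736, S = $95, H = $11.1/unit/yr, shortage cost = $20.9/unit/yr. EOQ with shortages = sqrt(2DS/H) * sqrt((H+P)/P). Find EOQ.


Formula: EOQ* = sqrt(2DS/H) * sqrt((H+P)/P)
Base EOQ = sqrt(2*24736*95/11.1) = 650.7 units
Correction = sqrt((11.1+20.9)/20.9) = 1.23738
EOQ* = 650.7 * 1.23738 = 805.2 units

805.2 units


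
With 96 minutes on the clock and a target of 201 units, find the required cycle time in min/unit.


Formula: CT = Available Time / Number of Units
CT = 96 min / 201 units
CT = 0.48 min/unit

0.48 min/unit


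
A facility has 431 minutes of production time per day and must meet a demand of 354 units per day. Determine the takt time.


Formula: Takt Time = Available Production Time / Customer Demand
Takt = 431 min/day / 354 units/day
Takt = 1.22 min/unit

1.22 min/unit


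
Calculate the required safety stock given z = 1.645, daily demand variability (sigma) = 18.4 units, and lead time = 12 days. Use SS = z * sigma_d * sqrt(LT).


Formula: SS = z * sigma_d * sqrt(LT)
sqrt(LT) = sqrt(12) = 3.4641
SS = 1.645 * 18.4 * 3.4641
SS = 104.9 units

104.9 units


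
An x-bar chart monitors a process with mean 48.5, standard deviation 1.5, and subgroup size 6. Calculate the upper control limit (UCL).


UCL = 48.5 + 3 * 1.5 / sqrt(6)

50.34


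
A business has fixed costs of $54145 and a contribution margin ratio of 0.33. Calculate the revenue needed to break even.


Formula: BER = Fixed Costs / Contribution Margin Ratio
BER = $54145 / 0.33
BER = $164075.76 (to the nearest cent)

$164075.76


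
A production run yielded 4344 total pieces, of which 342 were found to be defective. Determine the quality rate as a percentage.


Formula: Quality Rate = Good Pieces / Total Pieces * 100
Good pieces = 4344 - 342 = 4002
QR = 4002 / 4344 * 100 = 92.1%

92.1%


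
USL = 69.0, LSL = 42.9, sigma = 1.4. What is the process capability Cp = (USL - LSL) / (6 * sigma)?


Cp = (69.0 - 42.9) / (6 * 1.4)

3.11


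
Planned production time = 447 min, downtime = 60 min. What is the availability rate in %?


Formula: Availability = (Planned Time - Downtime) / Planned Time * 100
Uptime = 447 - 60 = 387 min
Availability = 387 / 447 * 100 = 86.6%

86.6%


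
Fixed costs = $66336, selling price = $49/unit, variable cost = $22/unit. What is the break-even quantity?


Formula: BEQ = Fixed Costs / (Price - Variable Cost)
Contribution margin = $49 - $22 = $27/unit
BEQ = ceil($66336 / $27/unit) = ceil(2456.89) = 2457 units

2457 units


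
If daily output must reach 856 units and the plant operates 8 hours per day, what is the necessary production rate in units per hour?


Formula: Production Rate = Daily Demand / Available Hours
Rate = 856 units/day / 8 hours/day
Rate = 107.0 units/hour

107.0 units/hour


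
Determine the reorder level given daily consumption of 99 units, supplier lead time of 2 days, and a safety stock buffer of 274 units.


Formula: ROP = (Daily Demand * Lead Time) + Safety Stock
Demand during lead time = 99 * 2 = 198 units
ROP = 198 + 274 = 472 units

472 units


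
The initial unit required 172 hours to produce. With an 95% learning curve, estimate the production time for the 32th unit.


Formula: T_n = T_1 * (learning_rate)^(log2(n)) where learning_rate = rate/100
Doublings = log2(32) = 5
T_n = 172 * 0.95^5
T_n = 172 * 0.7738 = 133.1 hours

133.1 hours


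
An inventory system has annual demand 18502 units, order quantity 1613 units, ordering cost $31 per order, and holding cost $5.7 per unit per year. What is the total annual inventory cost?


TC = 18502/1613 * 31 + 1613/2 * 5.7

$4952.64


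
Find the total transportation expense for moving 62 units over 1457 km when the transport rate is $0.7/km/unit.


TC = dist * cost * units = 1457 * 0.7 * 62 = $63233.80

$63233.80


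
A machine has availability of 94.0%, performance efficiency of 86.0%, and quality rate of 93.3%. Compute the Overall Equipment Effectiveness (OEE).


Formula: OEE = Availability * Performance * Quality / 10000
A * P = 94.0% * 86.0% / 100 = 80.84%
OEE = 80.84% * 93.3% / 100 = 75.4%

75.4%


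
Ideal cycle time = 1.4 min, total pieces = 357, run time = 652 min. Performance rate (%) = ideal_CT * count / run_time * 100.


Formula: Performance = (Ideal CT * Total Count) / Run Time * 100
Ideal output time = 1.4 * 357 = 499.8 min
Performance = 499.8 / 652 * 100 = 76.7%

76.7%


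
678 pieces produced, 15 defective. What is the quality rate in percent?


Formula: Quality Rate = Good Pieces / Total Pieces * 100
Good pieces = 678 - 15 = 663
QR = 663 / 678 * 100 = 97.8%

97.8%


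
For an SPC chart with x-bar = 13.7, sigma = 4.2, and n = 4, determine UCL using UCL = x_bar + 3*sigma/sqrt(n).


UCL = 13.7 + 3 * 4.2 / sqrt(4)

20.0


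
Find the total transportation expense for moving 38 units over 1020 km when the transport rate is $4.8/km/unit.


TC = dist * cost * units = 1020 * 4.8 * 38 = $186048.00

$186048.00


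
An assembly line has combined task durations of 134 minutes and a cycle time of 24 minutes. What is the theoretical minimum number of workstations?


Formula: N_min = ceil(Sum of Task Times / Cycle Time)
N_min = ceil(134 min / 24 min) = ceil(5.5833)
N_min = 6 stations

6


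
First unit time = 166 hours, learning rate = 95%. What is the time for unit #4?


Formula: T_n = T_1 * (learning_rate)^(log2(n)) where learning_rate = rate/100
Doublings = log2(4) = 2
T_n = 166 * 0.95^2
T_n = 166 * 0.9025 = 149.8 hours

149.8 hours


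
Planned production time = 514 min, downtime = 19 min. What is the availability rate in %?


Formula: Availability = (Planned Time - Downtime) / Planned Time * 100
Uptime = 514 - 19 = 495 min
Availability = 495 / 514 * 100 = 96.3%

96.3%


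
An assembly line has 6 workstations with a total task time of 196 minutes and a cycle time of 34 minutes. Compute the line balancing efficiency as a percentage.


Formula: Efficiency = Sum of Task Times / (N_stations * CT) * 100
Total station capacity = 6 stations * 34 min = 204 min
Efficiency = 196 / 204 * 100 = 96.1%

96.1%


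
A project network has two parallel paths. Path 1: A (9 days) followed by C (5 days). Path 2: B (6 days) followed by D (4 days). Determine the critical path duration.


Path 1 = 9 + 5 = 14 days
Path 2 = 6 + 4 = 10 days
Duration = max(14, 10) = 14 days

14 days


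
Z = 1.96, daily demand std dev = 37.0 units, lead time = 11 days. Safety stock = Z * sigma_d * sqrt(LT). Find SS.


Formula: SS = z * sigma_d * sqrt(LT)
sqrt(LT) = sqrt(11) = 3.3166
SS = 1.96 * 37.0 * 3.3166
SS = 240.5 units

240.5 units


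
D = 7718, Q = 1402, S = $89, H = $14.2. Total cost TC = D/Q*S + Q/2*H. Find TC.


TC = 7718/1402 * 89 + 1402/2 * 14.2

$10444.14


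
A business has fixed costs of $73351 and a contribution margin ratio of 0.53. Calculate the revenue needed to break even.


Formula: BER = Fixed Costs / Contribution Margin Ratio
BER = $73351 / 0.53
BER = $138398.11 (to the nearest cent)

$138398.11


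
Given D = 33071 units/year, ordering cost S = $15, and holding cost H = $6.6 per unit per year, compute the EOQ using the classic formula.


Formula: EOQ = sqrt(2 * D * S / H)
Numerator: 2 * 33071 * 15 = 992130
2DS/H = 992130 / 6.6 = 150322.7
EOQ = sqrt(150322.7) = 387.7 units

387.7 units


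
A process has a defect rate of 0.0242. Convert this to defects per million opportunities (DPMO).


DPMO = defect_rate * 1000000 = 0.0242 * 1000000

24200


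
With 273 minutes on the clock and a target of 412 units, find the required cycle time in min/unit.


Formula: CT = Available Time / Number of Units
CT = 273 min / 412 units
CT = 0.66 min/unit

0.66 min/unit


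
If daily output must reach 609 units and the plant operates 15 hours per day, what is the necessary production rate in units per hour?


Formula: Production Rate = Daily Demand / Available Hours
Rate = 609 units/day / 15 hours/day
Rate = 40.6 units/hour

40.6 units/hour


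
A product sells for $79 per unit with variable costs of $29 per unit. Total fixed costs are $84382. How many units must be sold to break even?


Formula: BEQ = Fixed Costs / (Price - Variable Cost)
Contribution margin = $79 - $29 = $50/unit
BEQ = ceil($84382 / $50/unit) = ceil(1687.64) = 1688 units

1688 units


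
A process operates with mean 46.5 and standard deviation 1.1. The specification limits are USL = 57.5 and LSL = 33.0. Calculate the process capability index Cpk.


Cpu = (57.5 - 46.5) / (3 * 1.1) = 3.33
Cpl = (46.5 - 33.0) / (3 * 1.1) = 4.09
Cpk = min(3.33, 4.09) = 3.33

3.33


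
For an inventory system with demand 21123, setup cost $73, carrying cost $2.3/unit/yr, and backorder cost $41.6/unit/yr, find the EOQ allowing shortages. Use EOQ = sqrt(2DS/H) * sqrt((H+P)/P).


Formula: EOQ* = sqrt(2DS/H) * sqrt((H+P)/P)
Base EOQ = sqrt(2*21123*73/2.3) = 1157.95 units
Correction = sqrt((2.3+41.6)/41.6) = 1.02727
EOQ* = 1157.95 * 1.02727 = 1189.5 units

1189.5 units


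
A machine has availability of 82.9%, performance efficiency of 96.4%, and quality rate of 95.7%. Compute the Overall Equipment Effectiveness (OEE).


Formula: OEE = Availability * Performance * Quality / 10000
A * P = 82.9% * 96.4% / 100 = 79.92%
OEE = 79.92% * 95.7% / 100 = 76.5%

76.5%


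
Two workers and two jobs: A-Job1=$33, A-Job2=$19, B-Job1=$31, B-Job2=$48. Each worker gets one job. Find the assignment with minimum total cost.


Option 1: A->1 + B->2 = $33 + $48 = $81
Option 2: A->2 + B->1 = $19 + $31 = $50
Min cost = min($81, $50) = $50

$50


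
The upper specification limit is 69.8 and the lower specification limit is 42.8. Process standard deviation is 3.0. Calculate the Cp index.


Cp = (69.8 - 42.8) / (6 * 3.0)

1.5


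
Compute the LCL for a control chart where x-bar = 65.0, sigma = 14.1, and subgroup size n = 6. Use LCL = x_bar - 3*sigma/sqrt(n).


LCL = 65.0 - 3 * 14.1 / sqrt(6)

47.73


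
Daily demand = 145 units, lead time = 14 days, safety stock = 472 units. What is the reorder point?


Formula: ROP = (Daily Demand * Lead Time) + Safety Stock
Demand during lead time = 145 * 14 = 2030 units
ROP = 2030 + 472 = 2502 units

2502 units


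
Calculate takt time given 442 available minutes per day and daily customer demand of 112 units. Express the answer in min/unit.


Formula: Takt Time = Available Production Time / Customer Demand
Takt = 442 min/day / 112 units/day
Takt = 3.95 min/unit

3.95 min/unit


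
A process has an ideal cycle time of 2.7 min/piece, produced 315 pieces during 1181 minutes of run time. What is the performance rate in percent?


Formula: Performance = (Ideal CT * Total Count) / Run Time * 100
Ideal output time = 2.7 * 315 = 850.5 min
Performance = 850.5 / 1181 * 100 = 72.0%

72.0%


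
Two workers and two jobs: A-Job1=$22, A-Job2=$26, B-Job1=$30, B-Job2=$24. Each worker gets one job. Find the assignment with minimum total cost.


Option 1: A->1 + B->2 = $22 + $24 = $46
Option 2: A->2 + B->1 = $26 + $30 = $56
Min cost = min($46, $56) = $46

$46


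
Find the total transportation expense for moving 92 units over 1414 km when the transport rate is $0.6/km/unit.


TC = dist * cost * units = 1414 * 0.6 * 92 = $78052.80

$78052.80


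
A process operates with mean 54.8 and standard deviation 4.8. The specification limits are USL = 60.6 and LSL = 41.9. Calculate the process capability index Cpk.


Cpu = (60.6 - 54.8) / (3 * 4.8) = 0.4
Cpl = (54.8 - 41.9) / (3 * 4.8) = 0.9
Cpk = min(0.4, 0.9) = 0.4

0.4


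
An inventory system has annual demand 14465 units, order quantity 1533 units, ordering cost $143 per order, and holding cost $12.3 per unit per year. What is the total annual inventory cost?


TC = 14465/1533 * 143 + 1533/2 * 12.3

$10777.26


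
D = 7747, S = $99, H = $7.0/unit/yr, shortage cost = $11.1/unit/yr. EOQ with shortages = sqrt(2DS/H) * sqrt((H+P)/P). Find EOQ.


Formula: EOQ* = sqrt(2DS/H) * sqrt((H+P)/P)
Base EOQ = sqrt(2*7747*99/7.0) = 468.11 units
Correction = sqrt((7.0+11.1)/11.1) = 1.27696
EOQ* = 468.11 * 1.27696 = 597.8 units

597.8 units


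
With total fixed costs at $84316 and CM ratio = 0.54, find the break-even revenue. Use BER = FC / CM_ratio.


Formula: BER = Fixed Costs / Contribution Margin Ratio
BER = $84316 / 0.54
BER = $156140.74 (to the nearest cent)

$156140.74


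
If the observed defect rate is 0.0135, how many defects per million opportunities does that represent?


DPMO = defect_rate * 1000000 = 0.0135 * 1000000

13500


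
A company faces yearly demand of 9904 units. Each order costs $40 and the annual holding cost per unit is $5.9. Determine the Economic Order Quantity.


Formula: EOQ = sqrt(2 * D * S / H)
Numerator: 2 * 9904 * 40 = 792320
2DS/H = 792320 / 5.9 = 134291.5
EOQ = sqrt(134291.5) = 366.5 units

366.5 units


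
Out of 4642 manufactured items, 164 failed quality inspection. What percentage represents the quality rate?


Formula: Quality Rate = Good Pieces / Total Pieces * 100
Good pieces = 4642 - 164 = 4478
QR = 4478 / 4642 * 100 = 96.5%

96.5%


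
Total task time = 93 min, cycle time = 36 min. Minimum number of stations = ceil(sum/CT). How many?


Formula: N_min = ceil(Sum of Task Times / Cycle Time)
N_min = ceil(93 min / 36 min) = ceil(2.5833)
N_min = 3 stations

3


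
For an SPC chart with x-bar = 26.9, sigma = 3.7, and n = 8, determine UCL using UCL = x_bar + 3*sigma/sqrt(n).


UCL = 26.9 + 3 * 3.7 / sqrt(8)

30.82


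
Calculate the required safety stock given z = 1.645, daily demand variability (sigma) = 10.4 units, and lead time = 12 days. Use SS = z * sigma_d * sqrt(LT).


Formula: SS = z * sigma_d * sqrt(LT)
sqrt(LT) = sqrt(12) = 3.4641
SS = 1.645 * 10.4 * 3.4641
SS = 59.3 units

59.3 units


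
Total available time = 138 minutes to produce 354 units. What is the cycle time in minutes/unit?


Formula: CT = Available Time / Number of Units
CT = 138 min / 354 units
CT = 0.39 min/unit

0.39 min/unit


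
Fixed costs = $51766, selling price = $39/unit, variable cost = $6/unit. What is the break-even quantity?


Formula: BEQ = Fixed Costs / (Price - Variable Cost)
Contribution margin = $39 - $6 = $33/unit
BEQ = ceil($51766 / $33/unit) = ceil(1568.67) = 1569 units

1569 units


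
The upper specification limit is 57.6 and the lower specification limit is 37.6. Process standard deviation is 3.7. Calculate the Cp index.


Cp = (57.6 - 37.6) / (6 * 3.7)

0.9


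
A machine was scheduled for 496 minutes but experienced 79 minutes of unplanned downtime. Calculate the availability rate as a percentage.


Formula: Availability = (Planned Time - Downtime) / Planned Time * 100
Uptime = 496 - 79 = 417 min
Availability = 417 / 496 * 100 = 84.1%

84.1%


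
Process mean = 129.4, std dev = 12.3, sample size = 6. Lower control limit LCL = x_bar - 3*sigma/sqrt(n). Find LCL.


LCL = 129.4 - 3 * 12.3 / sqrt(6)

114.34


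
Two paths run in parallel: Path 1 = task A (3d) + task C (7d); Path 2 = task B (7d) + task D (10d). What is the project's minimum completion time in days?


Path 1 = 3 + 7 = 10 days
Path 2 = 7 + 10 = 17 days
Duration = max(10, 17) = 17 days

17 days


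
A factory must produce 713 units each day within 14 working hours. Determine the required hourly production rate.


Formula: Production Rate = Daily Demand / Available Hours
Rate = 713 units/day / 14 hours/day
Rate = 50.9 units/hour

50.9 units/hour


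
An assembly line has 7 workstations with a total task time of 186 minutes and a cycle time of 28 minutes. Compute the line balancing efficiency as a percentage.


Formula: Efficiency = Sum of Task Times / (N_stations * CT) * 100
Total station capacity = 7 stations * 28 min = 196 min
Efficiency = 186 / 196 * 100 = 94.9%

94.9%


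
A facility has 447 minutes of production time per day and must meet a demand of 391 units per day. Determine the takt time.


Formula: Takt Time = Available Production Time / Customer Demand
Takt = 447 min/day / 391 units/day
Takt = 1.14 min/unit

1.14 min/unit


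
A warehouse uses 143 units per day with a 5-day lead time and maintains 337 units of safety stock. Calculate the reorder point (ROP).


Formula: ROP = (Daily Demand * Lead Time) + Safety Stock
Demand during lead time = 143 * 5 = 715 units
ROP = 715 + 337 = 1052 units

1052 units


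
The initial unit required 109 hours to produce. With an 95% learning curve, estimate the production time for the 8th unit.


Formula: T_n = T_1 * (learning_rate)^(log2(n)) where learning_rate = rate/100
Doublings = log2(8) = 3
T_n = 109 * 0.95^3
T_n = 109 * 0.8574 = 93.5 hours

93.5 hours


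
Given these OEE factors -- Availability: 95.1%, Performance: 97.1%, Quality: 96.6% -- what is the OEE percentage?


Formula: OEE = Availability * Performance * Quality / 10000
A * P = 95.1% * 97.1% / 100 = 92.34%
OEE = 92.34% * 96.6% / 100 = 89.2%

89.2%


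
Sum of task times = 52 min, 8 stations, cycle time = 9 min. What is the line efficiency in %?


Formula: Efficiency = Sum of Task Times / (N_stations * CT) * 100
Total station capacity = 8 stations * 9 min = 72 min
Efficiency = 52 / 72 * 100 = 72.2%

72.2%


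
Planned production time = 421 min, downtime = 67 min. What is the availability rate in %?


Formula: Availability = (Planned Time - Downtime) / Planned Time * 100
Uptime = 421 - 67 = 354 min
Availability = 354 / 421 * 100 = 84.1%

84.1%


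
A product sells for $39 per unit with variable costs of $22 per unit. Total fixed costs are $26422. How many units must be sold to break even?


Formula: BEQ = Fixed Costs / (Price - Variable Cost)
Contribution margin = $39 - $22 = $17/unit
BEQ = ceil($26422 / $17/unit) = ceil(1554.24) = 1555 units

1555 units


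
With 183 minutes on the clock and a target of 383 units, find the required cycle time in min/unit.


Formula: CT = Available Time / Number of Units
CT = 183 min / 383 units
CT = 0.48 min/unit

0.48 min/unit


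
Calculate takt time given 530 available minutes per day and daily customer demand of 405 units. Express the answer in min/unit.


Formula: Takt Time = Available Production Time / Customer Demand
Takt = 530 min/day / 405 units/day
Takt = 1.31 min/unit

1.31 min/unit


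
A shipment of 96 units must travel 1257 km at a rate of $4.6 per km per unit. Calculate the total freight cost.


TC = dist * cost * units = 1257 * 4.6 * 96 = $555091.20

$555091.20


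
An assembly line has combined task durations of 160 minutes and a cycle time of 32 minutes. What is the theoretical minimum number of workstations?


Formula: N_min = ceil(Sum of Task Times / Cycle Time)
N_min = ceil(160 min / 32 min) = ceil(5.0)
N_min = 5 stations

5


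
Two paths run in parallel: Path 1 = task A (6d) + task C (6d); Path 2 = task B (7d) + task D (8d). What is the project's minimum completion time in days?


Path 1 = 6 + 6 = 12 days
Path 2 = 7 + 8 = 15 days
Duration = max(12, 15) = 15 days

15 days


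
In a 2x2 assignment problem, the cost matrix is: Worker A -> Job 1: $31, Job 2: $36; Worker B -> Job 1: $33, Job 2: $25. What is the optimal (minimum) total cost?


Option 1: A->1 + B->2 = $31 + $25 = $56
Option 2: A->2 + B->1 = $36 + $33 = $69
Min cost = min($56, $69) = $56

$56


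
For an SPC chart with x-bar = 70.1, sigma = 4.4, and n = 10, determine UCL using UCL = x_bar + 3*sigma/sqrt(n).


UCL = 70.1 + 3 * 4.4 / sqrt(10)

74.27


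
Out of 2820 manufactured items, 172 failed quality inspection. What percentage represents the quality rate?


Formula: Quality Rate = Good Pieces / Total Pieces * 100
Good pieces = 2820 - 172 = 2648
QR = 2648 / 2820 * 100 = 93.9%

93.9%


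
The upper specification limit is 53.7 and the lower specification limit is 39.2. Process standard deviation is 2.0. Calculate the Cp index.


Cp = (53.7 - 39.2) / (6 * 2.0)

1.21


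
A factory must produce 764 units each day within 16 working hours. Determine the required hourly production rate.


Formula: Production Rate = Daily Demand / Available Hours
Rate = 764 units/day / 16 hours/day
Rate = 47.8 units/hour

47.8 units/hour


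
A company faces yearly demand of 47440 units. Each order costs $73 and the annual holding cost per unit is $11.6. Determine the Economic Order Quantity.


Formula: EOQ = sqrt(2 * D * S / H)
Numerator: 2 * 47440 * 73 = 6926240
2DS/H = 6926240 / 11.6 = 597089.7
EOQ = sqrt(597089.7) = 772.7 units

772.7 units


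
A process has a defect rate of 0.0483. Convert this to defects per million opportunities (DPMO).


DPMO = defect_rate * 1000000 = 0.0483 * 1000000

48300


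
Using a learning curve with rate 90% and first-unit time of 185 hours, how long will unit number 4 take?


Formula: T_n = T_1 * (learning_rate)^(log2(n)) where learning_rate = rate/100
Doublings = log2(4) = 2
T_n = 185 * 0.9^2
T_n = 185 * 0.81 = 149.9 hours

149.9 hours


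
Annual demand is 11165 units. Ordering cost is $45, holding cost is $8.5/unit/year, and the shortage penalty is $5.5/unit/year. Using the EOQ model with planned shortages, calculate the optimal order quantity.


Formula: EOQ* = sqrt(2DS/H) * sqrt((H+P)/P)
Base EOQ = sqrt(2*11165*45/8.5) = 343.83 units
Correction = sqrt((8.5+5.5)/5.5) = 1.59545
EOQ* = 343.83 * 1.59545 = 548.6 units

548.6 units


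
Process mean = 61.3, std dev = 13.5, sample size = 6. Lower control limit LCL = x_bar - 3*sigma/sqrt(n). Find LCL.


LCL = 61.3 - 3 * 13.5 / sqrt(6)

44.77


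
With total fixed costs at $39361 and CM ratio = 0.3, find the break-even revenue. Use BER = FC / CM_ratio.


Formula: BER = Fixed Costs / Contribution Margin Ratio
BER = $39361 / 0.3
BER = $131203.33 (to the nearest cent)

$131203.33


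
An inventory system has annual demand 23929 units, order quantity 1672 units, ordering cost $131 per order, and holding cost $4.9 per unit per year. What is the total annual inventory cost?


TC = 23929/1672 * 131 + 1672/2 * 4.9

$5971.22


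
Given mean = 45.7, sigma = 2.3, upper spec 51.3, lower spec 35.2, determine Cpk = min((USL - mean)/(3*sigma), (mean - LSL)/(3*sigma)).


Cpu = (51.3 - 45.7) / (3 * 2.3) = 0.81
Cpl = (45.7 - 35.2) / (3 * 2.3) = 1.52
Cpk = min(0.81, 1.52) = 0.81

0.81


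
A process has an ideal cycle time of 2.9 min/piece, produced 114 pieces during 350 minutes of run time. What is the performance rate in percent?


Formula: Performance = (Ideal CT * Total Count) / Run Time * 100
Ideal output time = 2.9 * 114 = 330.6 min
Performance = 330.6 / 350 * 100 = 94.5%

94.5%


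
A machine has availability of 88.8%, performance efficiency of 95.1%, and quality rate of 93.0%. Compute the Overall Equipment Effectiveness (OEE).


Formula: OEE = Availability * Performance * Quality / 10000
A * P = 88.8% * 95.1% / 100 = 84.45%
OEE = 84.45% * 93.0% / 100 = 78.5%

78.5%


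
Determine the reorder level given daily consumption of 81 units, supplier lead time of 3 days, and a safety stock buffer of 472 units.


Formula: ROP = (Daily Demand * Lead Time) + Safety Stock
Demand during lead time = 81 * 3 = 243 units
ROP = 243 + 472 = 715 units

715 units


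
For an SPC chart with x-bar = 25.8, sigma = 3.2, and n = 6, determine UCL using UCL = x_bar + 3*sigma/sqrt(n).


UCL = 25.8 + 3 * 3.2 / sqrt(6)

29.72


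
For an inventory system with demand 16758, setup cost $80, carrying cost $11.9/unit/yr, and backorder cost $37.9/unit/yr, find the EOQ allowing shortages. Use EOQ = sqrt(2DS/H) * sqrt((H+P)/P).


Formula: EOQ* = sqrt(2DS/H) * sqrt((H+P)/P)
Base EOQ = sqrt(2*16758*80/11.9) = 474.68 units
Correction = sqrt((11.9+37.9)/37.9) = 1.14629
EOQ* = 474.68 * 1.14629 = 544.1 units

544.1 units


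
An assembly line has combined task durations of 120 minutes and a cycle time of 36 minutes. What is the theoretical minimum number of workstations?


Formula: N_min = ceil(Sum of Task Times / Cycle Time)
N_min = ceil(120 min / 36 min) = ceil(3.3333)
N_min = 4 stations

4


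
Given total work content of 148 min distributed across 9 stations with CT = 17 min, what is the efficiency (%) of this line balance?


Formula: Efficiency = Sum of Task Times / (N_stations * CT) * 100
Total station capacity = 9 stations * 17 min = 153 min
Efficiency = 148 / 153 * 100 = 96.7%

96.7%


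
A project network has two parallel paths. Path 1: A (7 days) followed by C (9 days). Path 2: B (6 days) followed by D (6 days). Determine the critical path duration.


Path 1 = 7 + 9 = 16 days
Path 2 = 6 + 6 = 12 days
Duration = max(16, 12) = 16 days

16 days


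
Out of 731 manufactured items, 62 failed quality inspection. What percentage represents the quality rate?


Formula: Quality Rate = Good Pieces / Total Pieces * 100
Good pieces = 731 - 62 = 669
QR = 669 / 731 * 100 = 91.5%

91.5%


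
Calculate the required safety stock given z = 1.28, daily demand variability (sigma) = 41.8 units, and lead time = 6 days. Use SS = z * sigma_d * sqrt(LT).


Formula: SS = z * sigma_d * sqrt(LT)
sqrt(LT) = sqrt(6) = 2.4495
SS = 1.28 * 41.8 * 2.4495
SS = 131.1 units

131.1 units


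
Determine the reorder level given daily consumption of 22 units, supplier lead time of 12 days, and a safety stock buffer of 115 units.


Formula: ROP = (Daily Demand * Lead Time) + Safety Stock
Demand during lead time = 22 * 12 = 264 units
ROP = 264 + 115 = 379 units

379 units


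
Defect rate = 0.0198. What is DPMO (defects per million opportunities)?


DPMO = defect_rate * 1000000 = 0.0198 * 1000000

19800


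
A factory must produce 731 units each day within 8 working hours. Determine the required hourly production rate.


Formula: Production Rate = Daily Demand / Available Hours
Rate = 731 units/day / 8 hours/day
Rate = 91.4 units/hour

91.4 units/hour


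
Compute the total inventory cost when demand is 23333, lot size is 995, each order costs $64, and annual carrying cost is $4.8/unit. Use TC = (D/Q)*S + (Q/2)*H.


TC = 23333/995 * 64 + 995/2 * 4.8

$3888.82


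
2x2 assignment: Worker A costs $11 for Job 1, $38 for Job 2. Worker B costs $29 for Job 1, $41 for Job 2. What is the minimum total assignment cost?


Option 1: A->1 + B->2 = $11 + $41 = $52
Option 2: A->2 + B->1 = $38 + $29 = $67
Min cost = min($52, $67) = $52

$52


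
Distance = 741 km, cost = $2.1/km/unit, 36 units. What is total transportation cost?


TC = dist * cost * units = 741 * 2.1 * 36 = $56019.60

$56019.60


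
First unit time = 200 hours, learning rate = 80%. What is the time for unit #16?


Formula: T_n = T_1 * (learning_rate)^(log2(n)) where learning_rate = rate/100
Doublings = log2(16) = 4
T_n = 200 * 0.8^4
T_n = 200 * 0.4096 = 81.9 hours

81.9 hours


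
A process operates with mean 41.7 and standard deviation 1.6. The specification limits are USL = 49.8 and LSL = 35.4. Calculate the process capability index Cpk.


Cpu = (49.8 - 41.7) / (3 * 1.6) = 1.69
Cpl = (41.7 - 35.4) / (3 * 1.6) = 1.31
Cpk = min(1.69, 1.31) = 1.31

1.31


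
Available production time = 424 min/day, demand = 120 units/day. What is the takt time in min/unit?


Formula: Takt Time = Available Production Time / Customer Demand
Takt = 424 min/day / 120 units/day
Takt = 3.53 min/unit

3.53 min/unit


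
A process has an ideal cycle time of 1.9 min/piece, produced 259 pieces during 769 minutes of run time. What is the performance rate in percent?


Formula: Performance = (Ideal CT * Total Count) / Run Time * 100
Ideal output time = 1.9 * 259 = 492.1 min
Performance = 492.1 / 769 * 100 = 64.0%

64.0%


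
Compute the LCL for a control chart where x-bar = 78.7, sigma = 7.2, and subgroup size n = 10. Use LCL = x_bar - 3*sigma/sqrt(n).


LCL = 78.7 - 3 * 7.2 / sqrt(10)

71.87


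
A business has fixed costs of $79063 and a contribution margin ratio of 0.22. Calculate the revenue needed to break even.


Formula: BER = Fixed Costs / Contribution Margin Ratio
BER = $79063 / 0.22
BER = $359377.27 (to the nearest cent)

$359377.27


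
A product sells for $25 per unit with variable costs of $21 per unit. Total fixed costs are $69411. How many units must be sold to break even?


Formula: BEQ = Fixed Costs / (Price - Variable Cost)
Contribution margin = $25 - $21 = $4/unit
BEQ = ceil($69411 / $4/unit) = ceil(17352.75) = 17353 units

17353 units


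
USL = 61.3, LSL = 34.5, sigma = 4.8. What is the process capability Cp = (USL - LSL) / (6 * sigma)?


Cp = (61.3 - 34.5) / (6 * 4.8)

0.93


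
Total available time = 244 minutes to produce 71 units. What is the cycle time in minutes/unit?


Formula: CT = Available Time / Number of Units
CT = 244 min / 71 units
CT = 3.44 min/unit

3.44 min/unit


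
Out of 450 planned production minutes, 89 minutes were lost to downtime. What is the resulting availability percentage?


Formula: Availability = (Planned Time - Downtime) / Planned Time * 100
Uptime = 450 - 89 = 361 min
Availability = 361 / 450 * 100 = 80.2%

80.2%


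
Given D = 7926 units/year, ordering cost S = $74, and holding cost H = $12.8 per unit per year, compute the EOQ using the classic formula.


Formula: EOQ = sqrt(2 * D * S / H)
Numerator: 2 * 7926 * 74 = 1173048
2DS/H = 1173048 / 12.8 = 91644.4
EOQ = sqrt(91644.4) = 302.7 units

302.7 units


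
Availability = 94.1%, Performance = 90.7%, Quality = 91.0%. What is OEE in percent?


Formula: OEE = Availability * Performance * Quality / 10000
A * P = 94.1% * 90.7% / 100 = 85.35%
OEE = 85.35% * 91.0% / 100 = 77.7%

77.7%


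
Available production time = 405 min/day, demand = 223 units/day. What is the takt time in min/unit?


Formula: Takt Time = Available Production Time / Customer Demand
Takt = 405 min/day / 223 units/day
Takt = 1.82 min/unit

1.82 min/unit


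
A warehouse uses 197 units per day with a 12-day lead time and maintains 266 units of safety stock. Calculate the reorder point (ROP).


Formula: ROP = (Daily Demand * Lead Time) + Safety Stock
Demand during lead time = 197 * 12 = 2364 units
ROP = 2364 + 266 = 2630 units

2630 units


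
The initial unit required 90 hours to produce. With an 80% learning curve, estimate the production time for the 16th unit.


Formula: T_n = T_1 * (learning_rate)^(log2(n)) where learning_rate = rate/100
Doublings = log2(16) = 4
T_n = 90 * 0.8^4
T_n = 90 * 0.4096 = 36.9 hours

36.9 hours


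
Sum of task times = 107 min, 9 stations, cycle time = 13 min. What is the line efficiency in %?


Formula: Efficiency = Sum of Task Times / (N_stations * CT) * 100
Total station capacity = 9 stations * 13 min = 117 min
Efficiency = 107 / 117 * 100 = 91.5%

91.5%


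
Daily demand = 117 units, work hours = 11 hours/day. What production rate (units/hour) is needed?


Formula: Production Rate = Daily Demand / Available Hours
Rate = 117 units/day / 11 hours/day
Rate = 10.6 units/hour

10.6 units/hour


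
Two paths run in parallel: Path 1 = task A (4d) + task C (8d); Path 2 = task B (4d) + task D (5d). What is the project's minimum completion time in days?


Path 1 = 4 + 8 = 12 days
Path 2 = 4 + 5 = 9 days
Duration = max(12, 9) = 12 days

12 days


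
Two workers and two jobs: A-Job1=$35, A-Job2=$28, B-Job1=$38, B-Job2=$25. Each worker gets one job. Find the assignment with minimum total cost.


Option 1: A->1 + B->2 = $35 + $25 = $60
Option 2: A->2 + B->1 = $28 + $38 = $66
Min cost = min($60, $66) = $60

$60


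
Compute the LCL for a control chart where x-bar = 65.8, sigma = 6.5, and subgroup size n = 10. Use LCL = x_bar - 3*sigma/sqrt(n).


LCL = 65.8 - 3 * 6.5 / sqrt(10)

59.63


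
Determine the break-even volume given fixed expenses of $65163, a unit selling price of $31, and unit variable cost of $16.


Formula: BEQ = Fixed Costs / (Price - Variable Cost)
Contribution margin = $31 - $16 = $15/unit
BEQ = ceil($65163 / $15/unit) = ceil(4344.2) = 4345 units

4345 units


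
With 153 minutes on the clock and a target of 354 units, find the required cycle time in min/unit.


Formula: CT = Available Time / Number of Units
CT = 153 min / 354 units
CT = 0.43 min/unit

0.43 min/unit


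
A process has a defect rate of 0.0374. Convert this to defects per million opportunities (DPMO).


DPMO = defect_rate * 1000000 = 0.0374 * 1000000

37400


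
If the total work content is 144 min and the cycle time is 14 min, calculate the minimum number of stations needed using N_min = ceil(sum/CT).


Formula: N_min = ceil(Sum of Task Times / Cycle Time)
N_min = ceil(144 min / 14 min) = ceil(10.2857)
N_min = 11 stations

11


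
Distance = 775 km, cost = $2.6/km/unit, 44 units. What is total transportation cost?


TC = dist * cost * units = 775 * 2.6 * 44 = $88660.00

$88660.00


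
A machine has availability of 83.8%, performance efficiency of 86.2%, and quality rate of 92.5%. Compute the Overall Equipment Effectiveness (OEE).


Formula: OEE = Availability * Performance * Quality / 10000
A * P = 83.8% * 86.2% / 100 = 72.24%
OEE = 72.24% * 92.5% / 100 = 66.8%

66.8%


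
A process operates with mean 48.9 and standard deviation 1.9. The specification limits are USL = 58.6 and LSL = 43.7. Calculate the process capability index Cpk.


Cpu = (58.6 - 48.9) / (3 * 1.9) = 1.7
Cpl = (48.9 - 43.7) / (3 * 1.9) = 0.91
Cpk = min(1.7, 0.91) = 0.91

0.91


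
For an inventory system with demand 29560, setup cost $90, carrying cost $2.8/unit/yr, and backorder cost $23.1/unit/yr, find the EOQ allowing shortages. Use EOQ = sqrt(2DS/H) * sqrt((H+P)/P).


Formula: EOQ* = sqrt(2DS/H) * sqrt((H+P)/P)
Base EOQ = sqrt(2*29560*90/2.8) = 1378.51 units
Correction = sqrt((2.8+23.1)/23.1) = 1.05887
EOQ* = 1378.51 * 1.05887 = 1459.7 units

1459.7 units


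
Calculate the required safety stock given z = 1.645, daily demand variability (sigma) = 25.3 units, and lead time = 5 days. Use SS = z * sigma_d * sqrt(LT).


Formula: SS = z * sigma_d * sqrt(LT)
sqrt(LT) = sqrt(5) = 2.2361
SS = 1.645 * 25.3 * 2.2361
SS = 93.1 units

93.1 units


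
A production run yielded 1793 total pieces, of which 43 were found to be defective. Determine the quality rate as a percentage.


Formula: Quality Rate = Good Pieces / Total Pieces * 100
Good pieces = 1793 - 43 = 1750
QR = 1750 / 1793 * 100 = 97.6%

97.6%


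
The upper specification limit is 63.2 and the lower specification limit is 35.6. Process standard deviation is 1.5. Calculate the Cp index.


Cp = (63.2 - 35.6) / (6 * 1.5)

3.07


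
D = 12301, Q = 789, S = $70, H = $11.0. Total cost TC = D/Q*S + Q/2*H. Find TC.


TC = 12301/789 * 70 + 789/2 * 11.0

$5430.84
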